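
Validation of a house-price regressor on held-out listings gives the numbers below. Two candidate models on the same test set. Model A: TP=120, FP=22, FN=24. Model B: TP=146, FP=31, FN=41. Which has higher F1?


Model A: P=120/142=0.8451, R=120/144=0.8333, F1=2PR/(P+R)=2TP/(2TP+FP+FN)=240/286=0.8392
Model B: P=146/177=0.8249, R=146/187=0.7807, F1=2PR/(P+R)=2TP/(2TP+FP+FN)=292/364=0.8022
0.8392 > 0.8022 → Model A

Model A


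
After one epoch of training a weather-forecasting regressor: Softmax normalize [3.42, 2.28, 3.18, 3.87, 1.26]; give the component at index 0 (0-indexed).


Exponentials: e^3.42=30.5694, e^2.28=9.7767, e^3.18=24.0468, e^3.87=47.9424, e^1.26=3.5254
Sum = 115.8607
Softmax = [0.2638, 0.0844, 0.2075, 0.4138, 0.0304]
p[0] = 30.5694/115.8607 = 0.2638

0.2638


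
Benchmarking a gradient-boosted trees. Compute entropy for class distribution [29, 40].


Probabilities: [29/69, 40/69] ≈ [0.4203, 0.5797]
H = -((29/69)·log₂(29/69) + (40/69)·log₂(40/69))
  = 0.9816 bits

0.9816 bits


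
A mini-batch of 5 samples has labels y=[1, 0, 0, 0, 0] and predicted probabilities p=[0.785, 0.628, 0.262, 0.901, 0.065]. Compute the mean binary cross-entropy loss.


L[0] = -ln(0.785) = 0.2421
L[1] = -ln(1-0.628) = -ln(0.372) = 0.9889
L[2] = -ln(1-0.262) = -ln(0.738) = 0.3038
L[3] = -ln(1-0.901) = -ln(0.099) = 2.3126
L[4] = -ln(1-0.065) = -ln(0.935) = 0.0672
mean = (0.2421 + 0.9889 + 0.3038 + 2.3126 + 0.0672)/5 = 0.7829

0.7829


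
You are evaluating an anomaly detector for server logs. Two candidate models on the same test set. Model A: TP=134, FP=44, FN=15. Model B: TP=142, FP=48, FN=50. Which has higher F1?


Model A: P=134/178=0.7528, R=134/149=0.8993, F1=2PR/(P+R)=2TP/(2TP+FP+FN)=268/327=0.8196
Model B: P=142/190=0.7474, R=142/192=0.7396, F1=2PR/(P+R)=2TP/(2TP+FP+FN)=284/382=0.7435
0.8196 > 0.7435 → Model A

Model A


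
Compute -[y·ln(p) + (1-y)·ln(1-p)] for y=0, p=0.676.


BCE = -[y·ln(p) + (1-y)·ln(1-p)]
= -0 - 1·ln(1-0.676)
= -ln(0.324) = 1.127

1.127


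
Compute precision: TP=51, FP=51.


Precision = TP/(TP+FP)
= 51/(51+51)
= 51/102 = 50.0%

50.0%


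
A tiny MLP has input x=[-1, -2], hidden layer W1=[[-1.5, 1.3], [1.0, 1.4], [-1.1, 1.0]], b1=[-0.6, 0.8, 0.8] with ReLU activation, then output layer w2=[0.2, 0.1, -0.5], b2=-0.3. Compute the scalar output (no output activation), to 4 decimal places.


z1[0] = (-1.5)·(-1) + (1.3)·(-2) - 0.6 = -1.7
z1[1] = (1.0)·(-1) + (1.4)·(-2) + 0.8 = -3.0
z1[2] = (-1.1)·(-1) + (1.0)·(-2) + 0.8 = -0.1
h = ReLU(z1) = [0.0, 0.0, 0.0]
output = (0.2)·(0.0) + (0.1)·(0.0) + (-0.5)·(0.0) - 0.3 = -0.3

-0.3


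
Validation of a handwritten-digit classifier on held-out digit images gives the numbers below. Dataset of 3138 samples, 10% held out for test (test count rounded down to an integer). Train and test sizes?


Test = ⌊3138·10/100⌋ = 313
Train = 3138 - 313 = 2825

Train: 2825, Test: 313


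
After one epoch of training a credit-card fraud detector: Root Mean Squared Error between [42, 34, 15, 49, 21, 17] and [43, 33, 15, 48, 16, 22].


MSE = 53/6 = 8.8333
RMSE = √(53/6) = 2.9721

2.9721


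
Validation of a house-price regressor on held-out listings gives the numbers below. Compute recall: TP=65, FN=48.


Recall = TP/(TP+FN)
= 65/(65+48)
= 65/113 = 57.52%

57.52%


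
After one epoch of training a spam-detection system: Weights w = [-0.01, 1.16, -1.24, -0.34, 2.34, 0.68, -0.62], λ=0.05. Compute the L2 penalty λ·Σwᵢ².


‖w‖₂² = (-0.01)² + (1.16)² + (-1.24)² + (-0.34)² + (2.34)² + (0.68)² + (-0.62)²
     = 0.0001 + 1.3456 + 1.5376 + 0.1156 + 5.4756 + 0.4624 + 0.3844
     = 9.3213
λ·‖w‖₂² = 0.05·9.3213 = 0.466065

0.466065


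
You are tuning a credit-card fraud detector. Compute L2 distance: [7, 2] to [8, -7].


d = √((7-8)² + (2+ 7)²)
  = √(1 + 81)
  = √82 = 9.0554

9.0554


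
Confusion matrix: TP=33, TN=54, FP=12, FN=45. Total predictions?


Total = TP + TN + FP + FN
= 33 + 54 + 12 + 45
= 144
(Predicted positive: 45, predicted negative: 99)

144


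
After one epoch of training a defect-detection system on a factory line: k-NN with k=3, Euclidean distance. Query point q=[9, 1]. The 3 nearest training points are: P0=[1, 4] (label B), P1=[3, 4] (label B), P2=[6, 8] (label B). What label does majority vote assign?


d(q,P0) = 8.544  (label B)
d(q,P1) = 6.7082  (label B)
d(q,P2) = 7.6158  (label B)
Votes: A=0, B=3
Majority → B

B


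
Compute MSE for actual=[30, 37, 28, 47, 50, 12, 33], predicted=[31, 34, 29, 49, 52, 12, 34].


Squared errors: (30-31)²=1, (37-34)²=9, (28-29)²=1, (47-49)²=4, (50-52)²=4, (12-12)²=0, (33-34)²=1
Sum = 20
MSE = 20/7 = 20/7

20/7


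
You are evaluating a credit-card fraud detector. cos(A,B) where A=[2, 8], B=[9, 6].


A·B = 2·9 + 8·6 = 66
‖A‖ = √68 = 8.2462, ‖B‖ = √117 = 10.8167
cos = 66/(√68·√117) = 66/√7956 = 0.7399

0.7399


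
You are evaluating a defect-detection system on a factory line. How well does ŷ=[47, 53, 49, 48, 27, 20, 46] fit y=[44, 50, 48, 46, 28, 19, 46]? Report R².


ȳ = 40.1429
SS_res = Σ(y-ŷ)² = 25
SS_tot = Σ(y-ȳ)² = 836.86
R² = 1 - SS_res/SS_tot = 1 - 0.0299 = 0.9701

0.9701


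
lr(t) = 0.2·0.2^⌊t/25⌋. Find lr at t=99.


n_drops = ⌊99/25⌋ = 3
lr = 0.2·0.2^3 = 0.2·0.008 = 0.0016

0.0016


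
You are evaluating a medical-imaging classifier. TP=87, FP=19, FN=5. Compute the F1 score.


Precision = 87/106 = 0.8208
Recall = 87/92 = 0.9457
F1 = 2·P·R/(P+R) = 2·TP/(2·TP+FP+FN) = 174/(174+19+5) = 174/198 = 0.8788

0.8788


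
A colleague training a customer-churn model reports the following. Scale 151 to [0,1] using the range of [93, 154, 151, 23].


min=23, max=154
(151-23)/(154-23) = 128/131 = 0.9771

0.9771


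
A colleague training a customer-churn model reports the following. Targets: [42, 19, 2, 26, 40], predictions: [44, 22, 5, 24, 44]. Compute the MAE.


Absolute errors: |42-44|=2, |19-22|=3, |2-5|=3, |26-24|=2, |40-44|=4
Sum = 14
MAE = 14/5 = 14/5

14/5


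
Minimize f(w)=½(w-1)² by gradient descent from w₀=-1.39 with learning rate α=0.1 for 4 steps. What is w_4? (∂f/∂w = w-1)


step 1: grad = -1.39-1 = -2.39; w = -1.39 - 0.1·(-2.39) = -1.151
step 2: grad = -1.151-1 = -2.151; w = -1.151 - 0.1·(-2.151) = -0.9359
step 3: grad = -0.9359-1 = -1.9359; w = -0.9359 - 0.1·(-1.9359) = -0.74231
step 4: grad = -0.74231-1 = -1.74231; w = -0.74231 - 0.1·(-1.74231) = -0.568079

-0.568079


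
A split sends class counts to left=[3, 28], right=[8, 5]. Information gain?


Parent = [11, 33], H_parent = 0.8113
H_left = 0.4587 (n=31), H_right = 0.9612 (n=13)
H_children = (31/44)·0.4587 + (13/44)·0.9612 = 0.6072
IG = 0.8113 - 0.6072 = 0.2041

0.2041


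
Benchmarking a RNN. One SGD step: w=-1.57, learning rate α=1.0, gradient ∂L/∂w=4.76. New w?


w_new = w - α·∇
= -1.57 - 1.0·4.76
= -1.57 - 4.76
= -6.33

-6.33


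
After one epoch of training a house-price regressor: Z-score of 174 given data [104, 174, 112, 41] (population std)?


μ = 107.75, σ = 47.1083
z = (174 - 107.75)/47.1083 = 1.4063

1.4063


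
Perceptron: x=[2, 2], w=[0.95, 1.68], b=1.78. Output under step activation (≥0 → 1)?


z = (2)·(0.95) + (2)·(1.68) + 1.78
  = 7.04
step(z) = 1 (z≥0)

1


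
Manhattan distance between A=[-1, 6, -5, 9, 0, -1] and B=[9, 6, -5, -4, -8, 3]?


d = |-1-9| + |6-6| + |-5+ 5| + |9+ 4| + |0+ 8| + |-1-3|
  = 10 + 0 + 0 + 13 + 8 + 4
  = 35

35


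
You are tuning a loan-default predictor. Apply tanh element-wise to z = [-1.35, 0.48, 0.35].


tanh(-1.35) = -0.8741
tanh(0.48) = 0.4462
tanh(0.35) = 0.3364
result = [-0.8741, 0.4462, 0.3364]

[-0.8741, 0.4462, 0.3364]


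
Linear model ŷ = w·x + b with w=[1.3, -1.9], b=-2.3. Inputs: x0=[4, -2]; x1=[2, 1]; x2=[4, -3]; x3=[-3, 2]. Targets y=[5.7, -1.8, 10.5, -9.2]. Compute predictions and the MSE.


ŷ0 = (1.3)·(4) + (-1.9)·(-2) - 2.3 = 6.7
ŷ1 = (1.3)·(2) + (-1.9)·(1) - 2.3 = -1.6
ŷ2 = (1.3)·(4) + (-1.9)·(-3) - 2.3 = 8.6
ŷ3 = (1.3)·(-3) + (-1.9)·(2) - 2.3 = -10.0
errors² = [1.0, 0.04, 3.61, 0.64]
MSE = 5.2900/4 = 1.3225

1.3225


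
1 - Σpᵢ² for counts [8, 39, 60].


Probabilities: [8/107, 39/107, 60/107] ≈ [0.0748, 0.3645, 0.5607]
Σpᵢ² = (64 + 1521 + 3600)/107² = 5185/11449
Gini = 1 - Σpᵢ² = 1 - 5185/11449 = 0.5471

0.5471


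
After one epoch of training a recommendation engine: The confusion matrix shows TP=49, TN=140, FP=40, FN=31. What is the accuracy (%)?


Accuracy = (TP+TN)/(TP+TN+FP+FN)
= (49+140)/(260)
= 189/260 = 72.69%

72.69%


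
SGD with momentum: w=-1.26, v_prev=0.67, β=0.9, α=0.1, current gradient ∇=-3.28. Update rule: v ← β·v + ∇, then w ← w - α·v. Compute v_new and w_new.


v_new = 0.9·0.67 - 3.28 = 0.603 - 3.28 = -2.677
w_new = -1.26 - 0.1·-2.677 = -1.26 + 0.2677 = -0.9923

v_new=-2.677, w_new=-0.9923


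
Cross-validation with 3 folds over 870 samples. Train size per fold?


Fold size = 870/3 = 290
Training per fold = 870 - 290 = 580

580


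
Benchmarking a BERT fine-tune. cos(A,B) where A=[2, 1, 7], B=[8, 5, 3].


A·B = 2·8 + 1·5 + 7·3 = 42
‖A‖ = √54 = 7.3485, ‖B‖ = √98 = 9.8995
cos = 42/(√54·√98) = 42/√5292 = 0.5774

0.5774


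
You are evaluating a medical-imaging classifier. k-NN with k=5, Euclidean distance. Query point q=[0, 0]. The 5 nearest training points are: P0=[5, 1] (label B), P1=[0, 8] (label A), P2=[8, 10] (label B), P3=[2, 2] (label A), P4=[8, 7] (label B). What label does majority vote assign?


d(q,P0) = 5.099  (label B)
d(q,P1) = 8.0  (label A)
d(q,P2) = 12.8062  (label B)
d(q,P3) = 2.8284  (label A)
d(q,P4) = 10.6301  (label B)
Votes: A=2, B=3
Majority → B

B


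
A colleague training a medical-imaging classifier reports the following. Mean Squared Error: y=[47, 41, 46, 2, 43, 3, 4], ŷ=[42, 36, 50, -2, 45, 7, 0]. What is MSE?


Squared errors: (47-42)²=25, (41-36)²=25, (46-50)²=16, (2+ 2)²=16, (43-45)²=4, (3-7)²=16, (4-0)²=16
Sum = 118
MSE = 118/7 = 118/7

118/7


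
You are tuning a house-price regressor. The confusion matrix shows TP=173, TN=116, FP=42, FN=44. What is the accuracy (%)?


Accuracy = (TP+TN)/(TP+TN+FP+FN)
= (173+116)/(375)
= 289/375 = 77.07%

77.07%


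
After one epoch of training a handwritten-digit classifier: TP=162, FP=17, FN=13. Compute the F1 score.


Precision = 162/179 = 0.905
Recall = 162/175 = 0.9257
F1 = 2·P·R/(P+R) = 2·TP/(2·TP+FP+FN) = 324/(324+17+13) = 324/354 = 0.9153

0.9153


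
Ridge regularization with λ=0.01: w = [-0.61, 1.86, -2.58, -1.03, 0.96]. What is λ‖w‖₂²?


‖w‖₂² = (-0.61)² + (1.86)² + (-2.58)² + (-1.03)² + (0.96)²
     = 0.3721 + 3.4596 + 6.6564 + 1.0609 + 0.9216
     = 12.4706
λ·‖w‖₂² = 0.01·12.4706 = 0.124706

0.124706


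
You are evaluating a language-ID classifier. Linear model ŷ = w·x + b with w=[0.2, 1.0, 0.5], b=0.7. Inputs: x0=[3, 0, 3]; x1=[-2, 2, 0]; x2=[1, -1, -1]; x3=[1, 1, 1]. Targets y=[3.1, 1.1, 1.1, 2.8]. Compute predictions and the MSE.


ŷ0 = (0.2)·(3) + (1.0)·(0) + (0.5)·(3) + 0.7 = 2.8
ŷ1 = (0.2)·(-2) + (1.0)·(2) + (0.5)·(0) + 0.7 = 2.3
ŷ2 = (0.2)·(1) + (1.0)·(-1) + (0.5)·(-1) + 0.7 = -0.6
ŷ3 = (0.2)·(1) + (1.0)·(1) + (0.5)·(1) + 0.7 = 2.4
errors² = [0.09, 1.44, 2.89, 0.16]
MSE = 4.5800/4 = 1.145

1.145


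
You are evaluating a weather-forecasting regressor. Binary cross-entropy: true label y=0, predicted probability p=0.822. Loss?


BCE = -[y·ln(p) + (1-y)·ln(1-p)]
= -0 - 1·ln(1-0.822)
= -ln(0.178) = 1.726

1.726


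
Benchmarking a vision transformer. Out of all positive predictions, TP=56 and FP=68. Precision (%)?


Precision = TP/(TP+FP)
= 56/(56+68)
= 56/124 = 45.16%

45.16%


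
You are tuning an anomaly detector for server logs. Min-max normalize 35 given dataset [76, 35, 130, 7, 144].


min=7, max=144
(35-7)/(144-7) = 28/137 = 0.2044

0.2044


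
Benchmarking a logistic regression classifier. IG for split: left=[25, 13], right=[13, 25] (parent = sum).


Parent = [38, 38], H_parent = 1
H_left = 0.9268 (n=38), H_right = 0.9268 (n=38)
H_children = (38/76)·0.9268 + (38/76)·0.9268 = 0.9268
IG = 1 - 0.9268 = 0.0732

0.0732


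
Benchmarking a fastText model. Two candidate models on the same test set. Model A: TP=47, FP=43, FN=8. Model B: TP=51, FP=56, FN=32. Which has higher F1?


Model A: P=47/90=0.5222, R=47/55=0.8545, F1=2PR/(P+R)=2TP/(2TP+FP+FN)=94/145=0.6483
Model B: P=51/107=0.4766, R=51/83=0.6145, F1=2PR/(P+R)=2TP/(2TP+FP+FN)=102/190=0.5368
0.6483 > 0.5368 → Model A

Model A


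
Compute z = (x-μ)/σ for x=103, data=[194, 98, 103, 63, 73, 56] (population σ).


μ = 97.8333, σ = 46.2868
z = (103 - 97.8333)/46.2868 = 0.1116

0.1116


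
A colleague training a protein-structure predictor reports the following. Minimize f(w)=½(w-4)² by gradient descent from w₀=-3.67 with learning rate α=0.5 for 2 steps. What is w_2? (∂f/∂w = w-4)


step 1: grad = -3.67-4 = -7.67; w = -3.67 - 0.5·(-7.67) = 0.165
step 2: grad = 0.165-4 = -3.835; w = 0.165 - 0.5·(-3.835) = 2.0825

2.0825


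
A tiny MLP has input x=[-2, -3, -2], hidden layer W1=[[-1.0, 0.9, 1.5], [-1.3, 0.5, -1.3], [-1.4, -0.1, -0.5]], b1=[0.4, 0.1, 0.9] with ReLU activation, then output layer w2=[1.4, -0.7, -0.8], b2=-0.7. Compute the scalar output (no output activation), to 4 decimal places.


z1[0] = (-1.0)·(-2) + (0.9)·(-3) + (1.5)·(-2) + 0.4 = -3.3
z1[1] = (-1.3)·(-2) + (0.5)·(-3) + (-1.3)·(-2) + 0.1 = 3.8
z1[2] = (-1.4)·(-2) + (-0.1)·(-3) + (-0.5)·(-2) + 0.9 = 5.0
h = ReLU(z1) = [0.0, 3.8, 5.0]
output = (1.4)·(0.0) + (-0.7)·(3.8) + (-0.8)·(5.0) - 0.7 = -7.36

-7.36


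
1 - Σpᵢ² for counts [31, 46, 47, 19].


Probabilities: [31/143, 46/143, 47/143, 19/143] ≈ [0.2168, 0.3217, 0.3287, 0.1329]
Σpᵢ² = (961 + 2116 + 2209 + 361)/143² = 5647/20449
Gini = 1 - Σpᵢ² = 1 - 5647/20449 = 0.7238

0.7238


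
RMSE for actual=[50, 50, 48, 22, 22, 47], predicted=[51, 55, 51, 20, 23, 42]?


MSE = 65/6 = 10.8333
RMSE = √(65/6) = 3.2914

3.2914


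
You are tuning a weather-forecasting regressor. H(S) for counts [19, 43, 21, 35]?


Probabilities: [19/118, 43/118, 21/118, 35/118] ≈ [0.161, 0.3644, 0.178, 0.2966]
H = -((19/118)·log₂(19/118) + (43/118)·log₂(43/118) + (21/118)·log₂(21/118) + (35/118)·log₂(35/118))
  = 1.9182 bits

1.9182 bits


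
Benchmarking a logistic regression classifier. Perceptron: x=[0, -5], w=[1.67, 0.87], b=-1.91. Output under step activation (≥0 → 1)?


z = (0)·(1.67) + (-5)·(0.87) - 1.91
  = -6.26
step(z) = 0 (z<0)

0


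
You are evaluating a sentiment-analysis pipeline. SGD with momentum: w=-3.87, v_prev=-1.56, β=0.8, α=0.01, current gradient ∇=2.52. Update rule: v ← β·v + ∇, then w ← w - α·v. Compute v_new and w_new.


v_new = 0.8·-1.56 + 2.52 = -1.248 + 2.52 = 1.272
w_new = -3.87 - 0.01·1.272 = -3.87 - 0.01272 = -3.88272

v_new=1.272, w_new=-3.88272


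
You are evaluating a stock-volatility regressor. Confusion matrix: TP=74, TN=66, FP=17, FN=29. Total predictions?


Total = TP + TN + FP + FN
= 74 + 66 + 17 + 29
= 186
(Predicted positive: 91, predicted negative: 95)

186


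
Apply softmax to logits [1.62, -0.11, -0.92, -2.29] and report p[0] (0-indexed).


Exponentials: e^1.62=5.0531, e^-0.11=0.8958, e^-0.92=0.3985, e^-2.29=0.1013
Sum = 6.4487
Softmax = [0.7836, 0.1389, 0.0618, 0.0157]
p[0] = 5.0531/6.4487 = 0.7836

0.7836


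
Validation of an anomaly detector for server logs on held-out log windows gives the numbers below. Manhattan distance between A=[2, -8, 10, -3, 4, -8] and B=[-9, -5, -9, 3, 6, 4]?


d = |2+ 9| + |-8+ 5| + |10+ 9| + |-3-3| + |4-6| + |-8-4|
  = 11 + 3 + 19 + 6 + 2 + 12
  = 53

53


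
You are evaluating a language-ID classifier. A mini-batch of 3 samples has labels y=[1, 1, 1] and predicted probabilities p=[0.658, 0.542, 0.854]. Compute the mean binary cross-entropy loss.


L[0] = -ln(0.658) = 0.4186
L[1] = -ln(0.542) = 0.6125
L[2] = -ln(0.854) = 0.1578
mean = (0.4186 + 0.6125 + 0.1578)/3 = 0.3963

0.3963


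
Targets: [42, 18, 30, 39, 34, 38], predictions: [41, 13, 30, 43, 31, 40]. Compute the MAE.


Absolute errors: |42-41|=1, |18-13|=5, |30-30|=0, |39-43|=4, |34-31|=3, |38-40|=2
Sum = 15
MAE = 15/6 = 5/2

5/2


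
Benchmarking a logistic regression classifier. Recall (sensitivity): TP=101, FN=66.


Recall = TP/(TP+FN)
= 101/(101+66)
= 101/167 = 60.48%

60.48%


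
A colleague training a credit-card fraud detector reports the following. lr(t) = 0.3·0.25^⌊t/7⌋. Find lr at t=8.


n_drops = ⌊8/7⌋ = 1
lr = 0.3·0.25^1 = 0.3·0.25 = 0.075

0.075


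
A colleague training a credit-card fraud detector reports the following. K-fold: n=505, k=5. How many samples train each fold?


Fold size = 505/5 = 101
Training per fold = 505 - 101 = 404

404


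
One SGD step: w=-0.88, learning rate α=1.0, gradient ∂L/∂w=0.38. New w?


w_new = w - α·∇
= -0.88 - 1.0·0.38
= -0.88 - 0.38
= -1.26

-1.26


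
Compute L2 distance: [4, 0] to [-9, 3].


d = √((4+ 9)² + (0-3)²)
  = √(169 + 9)
  = √178 = 13.3417

13.3417


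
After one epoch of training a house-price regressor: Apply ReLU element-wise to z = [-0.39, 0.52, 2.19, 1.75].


ReLU(-0.39) = max(0, -0.39) = 0.0
ReLU(0.52) = max(0, 0.52) = 0.52
ReLU(2.19) = max(0, 2.19) = 2.19
ReLU(1.75) = max(0, 1.75) = 1.75
result = [0.0, 0.52, 2.19, 1.75]

[0.0, 0.52, 2.19, 1.75]


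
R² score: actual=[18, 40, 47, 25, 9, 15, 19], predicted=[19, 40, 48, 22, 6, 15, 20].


ȳ = 24.7143
SS_res = Σ(y-ŷ)² = 21
SS_tot = Σ(y-ȳ)² = 1149.43
R² = 1 - SS_res/SS_tot = 1 - 0.0183 = 0.9817

0.9817


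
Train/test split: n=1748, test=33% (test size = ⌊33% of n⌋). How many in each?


Test = ⌊1748·33/100⌋ = 576
Train = 1748 - 576 = 1172

Train: 1172, Test: 576


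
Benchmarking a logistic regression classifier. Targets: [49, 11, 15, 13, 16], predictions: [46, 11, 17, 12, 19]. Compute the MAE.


Absolute errors: |49-46|=3, |11-11|=0, |15-17|=2, |13-12|=1, |16-19|=3
Sum = 9
MAE = 9/5 = 9/5

9/5


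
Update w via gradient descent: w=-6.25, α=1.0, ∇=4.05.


w_new = w - α·∇
= -6.25 - 1.0·4.05
= -6.25 - 4.05
= -10.3

-10.3


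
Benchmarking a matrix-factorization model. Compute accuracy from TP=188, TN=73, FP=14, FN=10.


Accuracy = (TP+TN)/(TP+TN+FP+FN)
= (188+73)/(285)
= 261/285 = 91.58%

91.58%


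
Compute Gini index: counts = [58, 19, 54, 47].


Probabilities: [58/178, 19/178, 54/178, 47/178] ≈ [0.3258, 0.1067, 0.3034, 0.264]
Σpᵢ² = (3364 + 361 + 2916 + 2209)/178² = 8850/31684
Gini = 1 - Σpᵢ² = 1 - 8850/31684 = 0.7207

0.7207


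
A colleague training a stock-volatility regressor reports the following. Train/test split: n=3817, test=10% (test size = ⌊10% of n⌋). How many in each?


Test = ⌊3817·10/100⌋ = 381
Train = 3817 - 381 = 3436

Train: 3436, Test: 381


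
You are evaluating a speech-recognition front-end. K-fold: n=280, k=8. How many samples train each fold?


Fold size = 280/8 = 35
Training per fold = 280 - 35 = 245

245


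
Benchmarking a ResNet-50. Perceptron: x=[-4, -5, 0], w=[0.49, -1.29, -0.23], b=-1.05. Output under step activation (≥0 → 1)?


z = (-4)·(0.49) + (-5)·(-1.29) + (0)·(-0.23) - 1.05
  = 3.44
step(z) = 1 (z≥0)

1


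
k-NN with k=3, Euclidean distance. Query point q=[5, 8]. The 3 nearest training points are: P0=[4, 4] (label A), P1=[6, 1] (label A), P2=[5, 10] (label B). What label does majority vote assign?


d(q,P0) = 4.1231  (label A)
d(q,P1) = 7.0711  (label A)
d(q,P2) = 2.0  (label B)
Votes: A=2, B=1
Majority → A

A


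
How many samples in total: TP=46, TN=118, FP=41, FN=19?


Total = TP + TN + FP + FN
= 46 + 118 + 41 + 19
= 224
(Predicted positive: 87, predicted negative: 137)

224


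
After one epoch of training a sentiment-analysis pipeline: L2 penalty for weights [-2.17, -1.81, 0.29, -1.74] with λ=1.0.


‖w‖₂² = (-2.17)² + (-1.81)² + (0.29)² + (-1.74)²
     = 4.7089 + 3.2761 + 0.0841 + 3.0276
     = 11.0967
λ·‖w‖₂² = 1.0·11.0967 = 11.0967

11.0967


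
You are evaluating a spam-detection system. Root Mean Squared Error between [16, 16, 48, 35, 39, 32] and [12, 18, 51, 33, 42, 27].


MSE = 67/6 = 11.1667
RMSE = √(67/6) = 3.3417

3.3417


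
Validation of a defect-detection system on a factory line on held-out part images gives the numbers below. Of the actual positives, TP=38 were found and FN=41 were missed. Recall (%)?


Recall = TP/(TP+FN)
= 38/(38+41)
= 38/79 = 48.1%

48.1%


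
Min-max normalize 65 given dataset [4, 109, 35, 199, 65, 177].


min=4, max=199
(65-4)/(199-4) = 61/195 = 0.3128

0.3128


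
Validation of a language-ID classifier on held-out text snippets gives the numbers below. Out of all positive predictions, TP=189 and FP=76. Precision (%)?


Precision = TP/(TP+FP)
= 189/(189+76)
= 189/265 = 71.32%

71.32%


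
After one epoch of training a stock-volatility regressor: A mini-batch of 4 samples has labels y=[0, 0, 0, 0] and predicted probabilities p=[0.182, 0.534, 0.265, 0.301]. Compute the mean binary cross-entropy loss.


L[0] = -ln(1-0.182) = -ln(0.818) = 0.2009
L[1] = -ln(1-0.534) = -ln(0.466) = 0.7636
L[2] = -ln(1-0.265) = -ln(0.735) = 0.3079
L[3] = -ln(1-0.301) = -ln(0.699) = 0.3581
mean = (0.2009 + 0.7636 + 0.3079 + 0.3581)/4 = 0.4076

0.4076


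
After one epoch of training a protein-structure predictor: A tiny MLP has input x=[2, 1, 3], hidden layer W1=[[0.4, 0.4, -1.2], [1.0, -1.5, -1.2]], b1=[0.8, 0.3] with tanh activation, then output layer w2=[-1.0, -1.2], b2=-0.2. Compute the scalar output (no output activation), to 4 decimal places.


z1[0] = (0.4)·(2) + (0.4)·(1) + (-1.2)·(3) + 0.8 = -1.6
z1[1] = (1.0)·(2) + (-1.5)·(1) + (-1.2)·(3) + 0.3 = -2.8
h = tanh(z1) = [-0.9217, -0.9926]
output = (-1.0)·(-0.9217) + (-1.2)·(-0.9926) - 0.2 = 1.9128

1.9128


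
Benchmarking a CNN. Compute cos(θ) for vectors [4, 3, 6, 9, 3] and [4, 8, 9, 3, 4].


A·B = 4·4 + 3·8 + 6·9 + 9·3 + 3·4 = 133
‖A‖ = √151 = 12.2882, ‖B‖ = √186 = 13.6382
cos = 133/(√151·√186) = 133/√28086 = 0.7936

0.7936


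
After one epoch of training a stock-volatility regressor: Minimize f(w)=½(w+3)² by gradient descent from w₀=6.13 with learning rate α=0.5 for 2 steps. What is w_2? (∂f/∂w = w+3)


step 1: grad = 6.13+3 = 9.13; w = 6.13 - 0.5·(9.13) = 1.565
step 2: grad = 1.565+3 = 4.565; w = 1.565 - 0.5·(4.565) = -0.7175

-0.7175


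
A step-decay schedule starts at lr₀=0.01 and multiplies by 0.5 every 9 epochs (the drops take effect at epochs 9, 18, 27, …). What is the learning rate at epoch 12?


n_drops = ⌊12/9⌋ = 1
lr = 0.01·0.5^1 = 0.01·0.5 = 0.005

0.005


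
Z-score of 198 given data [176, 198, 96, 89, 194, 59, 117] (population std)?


μ = 132.7143, σ = 51.8672
z = (198 - 132.7143)/51.8672 = 1.2587

1.2587


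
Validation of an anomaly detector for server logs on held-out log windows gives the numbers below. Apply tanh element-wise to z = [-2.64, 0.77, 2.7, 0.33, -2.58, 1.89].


tanh(-2.64) = -0.9899
tanh(0.77) = 0.6469
tanh(2.7) = 0.991
tanh(0.33) = 0.3185
tanh(-2.58) = -0.9886
tanh(1.89) = 0.9554
result = [-0.9899, 0.6469, 0.991, 0.3185, -0.9886, 0.9554]

[-0.9899, 0.6469, 0.991, 0.3185, -0.9886, 0.9554]


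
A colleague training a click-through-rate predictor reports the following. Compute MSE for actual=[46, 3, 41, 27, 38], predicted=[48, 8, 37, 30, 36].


Squared errors: (46-48)²=4, (3-8)²=25, (41-37)²=16, (27-30)²=9, (38-36)²=4
Sum = 58
MSE = 58/5 = 58/5

58/5


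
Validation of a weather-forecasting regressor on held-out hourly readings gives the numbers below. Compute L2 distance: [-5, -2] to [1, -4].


d = √((-5-1)² + (-2+ 4)²)
  = √(36 + 4)
  = √40 = 6.3246

6.3246


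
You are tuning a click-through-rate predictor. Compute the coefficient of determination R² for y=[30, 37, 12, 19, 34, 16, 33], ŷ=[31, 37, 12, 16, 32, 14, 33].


ȳ = 25.8571
SS_res = Σ(y-ŷ)² = 18
SS_tot = Σ(y-ȳ)² = 594.86
R² = 1 - SS_res/SS_tot = 1 - 0.0303 = 0.9697

0.9697


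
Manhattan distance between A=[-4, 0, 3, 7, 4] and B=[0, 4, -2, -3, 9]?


d = |-4-0| + |0-4| + |3+ 2| + |7+ 3| + |4-9|
  = 4 + 4 + 5 + 10 + 5
  = 28

28


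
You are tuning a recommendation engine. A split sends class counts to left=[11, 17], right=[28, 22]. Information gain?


Parent = [39, 39], H_parent = 1
H_left = 0.9666 (n=28), H_right = 0.9896 (n=50)
H_children = (28/78)·0.9666 + (50/78)·0.9896 = 0.9813
IG = 1 - 0.9813 = 0.0187

0.0187


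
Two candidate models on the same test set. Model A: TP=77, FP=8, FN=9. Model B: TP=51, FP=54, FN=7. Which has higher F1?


Model A: P=77/85=0.9059, R=77/86=0.8953, F1=2PR/(P+R)=2TP/(2TP+FP+FN)=154/171=0.9006
Model B: P=51/105=0.4857, R=51/58=0.8793, F1=2PR/(P+R)=2TP/(2TP+FP+FN)=102/163=0.6258
0.9006 > 0.6258 → Model A

Model A


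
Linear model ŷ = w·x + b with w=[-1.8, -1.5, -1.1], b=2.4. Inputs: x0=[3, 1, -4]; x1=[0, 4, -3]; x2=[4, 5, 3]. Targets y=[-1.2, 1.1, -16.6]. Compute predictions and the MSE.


ŷ0 = (-1.8)·(3) + (-1.5)·(1) + (-1.1)·(-4) + 2.4 = -0.1
ŷ1 = (-1.8)·(0) + (-1.5)·(4) + (-1.1)·(-3) + 2.4 = -0.3
ŷ2 = (-1.8)·(4) + (-1.5)·(5) + (-1.1)·(3) + 2.4 = -15.6
errors² = [1.21, 1.96, 1.0]
MSE = 4.1700/3 = 1.39

1.39


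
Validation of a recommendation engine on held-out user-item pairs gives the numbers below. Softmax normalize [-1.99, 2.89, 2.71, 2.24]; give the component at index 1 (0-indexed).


Exponentials: e^-1.99=0.1367, e^2.89=17.9933, e^2.71=15.0293, e^2.24=9.3933
Sum = 42.5526
Softmax = [0.0032, 0.4228, 0.3532, 0.2207]
p[1] = 17.9933/42.5526 = 0.4228

0.4228


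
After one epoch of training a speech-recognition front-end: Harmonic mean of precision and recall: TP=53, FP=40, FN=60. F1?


Precision = 53/93 = 0.5699
Recall = 53/113 = 0.469
F1 = 2·P·R/(P+R) = 2·TP/(2·TP+FP+FN) = 106/(106+40+60) = 106/206 = 0.5146

0.5146


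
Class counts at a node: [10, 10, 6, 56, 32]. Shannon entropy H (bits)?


Probabilities: [10/114, 10/114, 6/114, 56/114, 32/114] ≈ [0.0877, 0.0877, 0.0526, 0.4912, 0.2807]
H = -((10/114)·log₂(10/114) + (10/114)·log₂(10/114) + (6/114)·log₂(6/114) + (56/114)·log₂(56/114) + (32/114)·log₂(32/114))
  = 1.8578 bits

1.8578 bits


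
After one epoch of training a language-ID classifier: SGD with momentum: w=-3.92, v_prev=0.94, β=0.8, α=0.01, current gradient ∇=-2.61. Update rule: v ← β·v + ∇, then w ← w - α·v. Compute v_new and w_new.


v_new = 0.8·0.94 - 2.61 = 0.752 - 2.61 = -1.858
w_new = -3.92 - 0.01·-1.858 = -3.92 + 0.01858 = -3.90142

v_new=-1.858, w_new=-3.90142


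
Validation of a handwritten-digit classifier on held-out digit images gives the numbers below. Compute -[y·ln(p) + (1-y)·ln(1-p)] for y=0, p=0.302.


BCE = -[y·ln(p) + (1-y)·ln(1-p)]
= -0 - 1·ln(1-0.302)
= -ln(0.698) = 0.3595

0.3595


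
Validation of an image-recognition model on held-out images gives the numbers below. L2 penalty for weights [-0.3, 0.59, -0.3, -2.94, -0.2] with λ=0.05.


‖w‖₂² = (-0.3)² + (0.59)² + (-0.3)² + (-2.94)² + (-0.2)²
     = 0.09 + 0.3481 + 0.09 + 8.6436 + 0.04
     = 9.2117
λ·‖w‖₂² = 0.05·9.2117 = 0.460585

0.460585


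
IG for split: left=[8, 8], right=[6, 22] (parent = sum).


Parent = [14, 30], H_parent = 0.9024
H_left = 1 (n=16), H_right = 0.7496 (n=28)
H_children = (16/44)·1 + (28/44)·0.7496 = 0.8407
IG = 0.9024 - 0.8407 = 0.0617

0.0617


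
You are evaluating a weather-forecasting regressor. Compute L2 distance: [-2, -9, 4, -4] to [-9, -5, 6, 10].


d = √((-2+ 9)² + (-9+ 5)² + (4-6)² + (-4-10)²)
  = √(49 + 16 + 4 + 196)
  = √265 = 16.2788

16.2788


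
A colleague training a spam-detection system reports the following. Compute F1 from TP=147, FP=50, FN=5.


Precision = 147/197 = 0.7462
Recall = 147/152 = 0.9671
F1 = 2·P·R/(P+R) = 2·TP/(2·TP+FP+FN) = 294/(294+50+5) = 294/349 = 0.8424

0.8424


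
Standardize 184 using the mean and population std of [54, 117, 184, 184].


μ = 134.75, σ = 54.0526
z = (184 - 134.75)/54.0526 = 0.9111

0.9111


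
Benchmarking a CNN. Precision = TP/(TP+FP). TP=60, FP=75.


Precision = TP/(TP+FP)
= 60/(60+75)
= 60/135 = 44.44%

44.44%


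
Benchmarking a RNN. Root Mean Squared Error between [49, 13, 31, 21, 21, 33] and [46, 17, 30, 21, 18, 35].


MSE = 39/6 = 6.5
RMSE = √(39/6) = 2.5495

2.5495


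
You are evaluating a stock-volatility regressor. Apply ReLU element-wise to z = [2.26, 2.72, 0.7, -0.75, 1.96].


ReLU(2.26) = max(0, 2.26) = 2.26
ReLU(2.72) = max(0, 2.72) = 2.72
ReLU(0.7) = max(0, 0.7) = 0.7
ReLU(-0.75) = max(0, -0.75) = 0.0
ReLU(1.96) = max(0, 1.96) = 1.96
result = [2.26, 2.72, 0.7, 0.0, 1.96]

[2.26, 2.72, 0.7, 0.0, 1.96]


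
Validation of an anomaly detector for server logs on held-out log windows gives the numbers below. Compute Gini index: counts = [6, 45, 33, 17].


Probabilities: [6/101, 45/101, 33/101, 17/101] ≈ [0.0594, 0.4455, 0.3267, 0.1683]
Σpᵢ² = (36 + 2025 + 1089 + 289)/101² = 3439/10201
Gini = 1 - Σpᵢ² = 1 - 3439/10201 = 0.6629

0.6629


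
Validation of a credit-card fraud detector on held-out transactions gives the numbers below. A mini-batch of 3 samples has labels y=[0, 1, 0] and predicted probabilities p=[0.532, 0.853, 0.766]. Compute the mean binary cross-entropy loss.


L[0] = -ln(1-0.532) = -ln(0.468) = 0.7593
L[1] = -ln(0.853) = 0.159
L[2] = -ln(1-0.766) = -ln(0.234) = 1.4524
mean = (0.7593 + 0.159 + 1.4524)/3 = 0.7902

0.7902


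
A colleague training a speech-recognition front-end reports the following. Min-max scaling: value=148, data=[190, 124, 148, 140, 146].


min=124, max=190
(148-124)/(190-124) = 24/66 = 0.3636

0.3636


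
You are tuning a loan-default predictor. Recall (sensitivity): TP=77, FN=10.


Recall = TP/(TP+FN)
= 77/(77+10)
= 77/87 = 88.51%

88.51%


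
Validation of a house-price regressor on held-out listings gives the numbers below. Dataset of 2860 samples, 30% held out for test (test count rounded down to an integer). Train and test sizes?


Test = ⌊2860·30/100⌋ = 858
Train = 2860 - 858 = 2002

Train: 2002, Test: 858


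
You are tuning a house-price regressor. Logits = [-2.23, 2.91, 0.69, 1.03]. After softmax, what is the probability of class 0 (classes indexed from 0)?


Exponentials: e^-2.23=0.1075, e^2.91=18.3568, e^0.69=1.9937, e^1.03=2.8011
Sum = 23.2591
Softmax = [0.0046, 0.7892, 0.0857, 0.1204]
p[0] = 0.1075/23.2591 = 0.0046

0.0046


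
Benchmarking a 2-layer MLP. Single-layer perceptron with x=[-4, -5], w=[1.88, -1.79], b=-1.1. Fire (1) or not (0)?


z = (-4)·(1.88) + (-5)·(-1.79) - 1.1
  = 0.33
step(z) = 1 (z≥0)

1


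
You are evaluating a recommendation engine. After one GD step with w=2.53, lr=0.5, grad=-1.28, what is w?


w_new = w - α·∇
= 2.53 - 0.5·-1.28
= 2.53 + 0.64
= 3.17

3.17


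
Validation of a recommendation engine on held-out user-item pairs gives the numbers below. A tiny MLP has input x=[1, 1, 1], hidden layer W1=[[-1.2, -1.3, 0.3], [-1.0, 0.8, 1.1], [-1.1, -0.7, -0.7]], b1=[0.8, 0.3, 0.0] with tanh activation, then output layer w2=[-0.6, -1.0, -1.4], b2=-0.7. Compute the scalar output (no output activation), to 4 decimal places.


z1[0] = (-1.2)·(1) + (-1.3)·(1) + (0.3)·(1) + 0.8 = -1.4
z1[1] = (-1.0)·(1) + (0.8)·(1) + (1.1)·(1) + 0.3 = 1.2
z1[2] = (-1.1)·(1) + (-0.7)·(1) + (-0.7)·(1) + 0.0 = -2.5
h = tanh(z1) = [-0.8854, 0.8337, -0.9866]
output = (-0.6)·(-0.8854) + (-1.0)·(0.8337) + (-1.4)·(-0.9866) - 0.7 = 0.3788

0.3788


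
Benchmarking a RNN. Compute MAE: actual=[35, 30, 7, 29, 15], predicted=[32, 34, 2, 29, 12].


Absolute errors: |35-32|=3, |30-34|=4, |7-2|=5, |29-29|=0, |15-12|=3
Sum = 15
MAE = 15/5 = 3

3


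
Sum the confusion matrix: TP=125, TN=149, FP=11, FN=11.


Total = TP + TN + FP + FN
= 125 + 149 + 11 + 11
= 296
(Predicted positive: 136, predicted negative: 160)

296


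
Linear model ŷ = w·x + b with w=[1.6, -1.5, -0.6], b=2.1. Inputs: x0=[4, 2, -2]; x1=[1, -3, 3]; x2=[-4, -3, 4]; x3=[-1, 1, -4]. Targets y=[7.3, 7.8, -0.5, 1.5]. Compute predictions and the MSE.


ŷ0 = (1.6)·(4) + (-1.5)·(2) + (-0.6)·(-2) + 2.1 = 6.7
ŷ1 = (1.6)·(1) + (-1.5)·(-3) + (-0.6)·(3) + 2.1 = 6.4
ŷ2 = (1.6)·(-4) + (-1.5)·(-3) + (-0.6)·(4) + 2.1 = -2.2
ŷ3 = (1.6)·(-1) + (-1.5)·(1) + (-0.6)·(-4) + 2.1 = 1.4
errors² = [0.36, 1.96, 2.89, 0.01]
MSE = 5.2200/4 = 1.305

1.305


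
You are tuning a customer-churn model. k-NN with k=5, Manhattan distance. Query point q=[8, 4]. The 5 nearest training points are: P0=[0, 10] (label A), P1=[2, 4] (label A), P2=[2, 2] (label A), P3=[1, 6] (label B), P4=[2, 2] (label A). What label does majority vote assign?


d(q,P0) = 14  (label A)
d(q,P1) = 6  (label A)
d(q,P2) = 8  (label A)
d(q,P3) = 9  (label B)
d(q,P4) = 8  (label A)
Votes: A=4, B=1
Majority → A

A


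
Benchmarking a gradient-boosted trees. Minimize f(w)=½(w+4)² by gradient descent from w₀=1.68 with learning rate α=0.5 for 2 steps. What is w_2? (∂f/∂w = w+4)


step 1: grad = 1.68+4 = 5.68; w = 1.68 - 0.5·(5.68) = -1.16
step 2: grad = -1.16+4 = 2.84; w = -1.16 - 0.5·(2.84) = -2.58

-2.58


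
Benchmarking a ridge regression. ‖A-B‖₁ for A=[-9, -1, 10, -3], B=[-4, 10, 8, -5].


d = |-9+ 4| + |-1-10| + |10-8| + |-3+ 5|
  = 5 + 11 + 2 + 2
  = 20

20


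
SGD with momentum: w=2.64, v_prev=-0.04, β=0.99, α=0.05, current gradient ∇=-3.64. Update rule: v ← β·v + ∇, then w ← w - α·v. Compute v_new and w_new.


v_new = 0.99·-0.04 - 3.64 = -0.0396 - 3.64 = -3.6796
w_new = 2.64 - 0.05·-3.6796 = 2.64 + 0.18398 = 2.82398

v_new=-3.6796, w_new=2.82398


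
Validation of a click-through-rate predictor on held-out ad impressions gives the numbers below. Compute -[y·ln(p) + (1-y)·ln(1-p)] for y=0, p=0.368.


BCE = -[y·ln(p) + (1-y)·ln(1-p)]
= -0 - 1·ln(1-0.368)
= -ln(0.632) = 0.4589

0.4589


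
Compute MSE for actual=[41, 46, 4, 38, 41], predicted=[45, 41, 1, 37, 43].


Squared errors: (41-45)²=16, (46-41)²=25, (4-1)²=9, (38-37)²=1, (41-43)²=4
Sum = 55
MSE = 55/5 = 11

11


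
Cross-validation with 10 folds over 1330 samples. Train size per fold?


Fold size = 1330/10 = 133
Training per fold = 1330 - 133 = 1197

1197


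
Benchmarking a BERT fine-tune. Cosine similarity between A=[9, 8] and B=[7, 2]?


A·B = 9·7 + 8·2 = 79
‖A‖ = √145 = 12.0416, ‖B‖ = √53 = 7.2801
cos = 79/(√145·√53) = 79/√7685 = 0.9012

0.9012


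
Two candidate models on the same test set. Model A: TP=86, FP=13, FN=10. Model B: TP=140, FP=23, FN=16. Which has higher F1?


Model A: P=86/99=0.8687, R=86/96=0.8958, F1=2PR/(P+R)=2TP/(2TP+FP+FN)=172/195=0.8821
Model B: P=140/163=0.8589, R=140/156=0.8974, F1=2PR/(P+R)=2TP/(2TP+FP+FN)=280/319=0.8777
0.8821 > 0.8777 → Model A

Model A


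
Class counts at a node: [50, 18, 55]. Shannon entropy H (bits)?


Probabilities: [50/123, 18/123, 55/123] ≈ [0.4065, 0.1463, 0.4472]
H = -((50/123)·log₂(50/123) + (18/123)·log₂(18/123) + (55/123)·log₂(55/123))
  = 1.4529 bits

1.4529 bits


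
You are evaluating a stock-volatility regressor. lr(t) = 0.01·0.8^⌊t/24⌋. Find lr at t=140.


n_drops = ⌊140/24⌋ = 5
lr = 0.01·0.8^5 = 0.01·0.32768 = 0.0032768

0.0032768


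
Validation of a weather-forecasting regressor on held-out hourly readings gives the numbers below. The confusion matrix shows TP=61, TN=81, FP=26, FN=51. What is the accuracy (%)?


Accuracy = (TP+TN)/(TP+TN+FP+FN)
= (61+81)/(219)
= 142/219 = 64.84%

64.84%


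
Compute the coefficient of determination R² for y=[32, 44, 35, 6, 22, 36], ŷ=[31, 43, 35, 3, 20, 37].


ȳ = 29.1667
SS_res = Σ(y-ŷ)² = 16
SS_tot = Σ(y-ȳ)² = 896.83
R² = 1 - SS_res/SS_tot = 1 - 0.0178 = 0.9822

0.9822


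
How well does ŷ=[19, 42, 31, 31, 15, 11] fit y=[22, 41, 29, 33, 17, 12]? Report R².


ȳ = 25.6667
SS_res = Σ(y-ŷ)² = 23
SS_tot = Σ(y-ȳ)² = 575.33
R² = 1 - SS_res/SS_tot = 1 - 0.04 = 0.96

0.96


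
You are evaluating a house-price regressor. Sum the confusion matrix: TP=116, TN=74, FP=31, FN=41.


Total = TP + TN + FP + FN
= 116 + 74 + 31 + 41
= 262
(Predicted positive: 147, predicted negative: 115)

262


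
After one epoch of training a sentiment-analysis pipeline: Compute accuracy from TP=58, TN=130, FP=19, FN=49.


Accuracy = (TP+TN)/(TP+TN+FP+FN)
= (58+130)/(256)
= 188/256 = 73.44%

73.44%


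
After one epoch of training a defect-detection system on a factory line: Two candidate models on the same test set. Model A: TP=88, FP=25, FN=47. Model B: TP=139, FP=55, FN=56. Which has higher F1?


Model A: P=88/113=0.7788, R=88/135=0.6519, F1=2PR/(P+R)=2TP/(2TP+FP+FN)=176/248=0.7097
Model B: P=139/194=0.7165, R=139/195=0.7128, F1=2PR/(P+R)=2TP/(2TP+FP+FN)=278/389=0.7147
0.7097 < 0.7147 → Model B

Model B


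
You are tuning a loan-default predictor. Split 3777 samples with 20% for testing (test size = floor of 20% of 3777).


Test = ⌊3777·20/100⌋ = 755
Train = 3777 - 755 = 3022

Train: 3022, Test: 755


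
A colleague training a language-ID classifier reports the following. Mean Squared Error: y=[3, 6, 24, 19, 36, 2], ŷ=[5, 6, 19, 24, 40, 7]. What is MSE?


Squared errors: (3-5)²=4, (6-6)²=0, (24-19)²=25, (19-24)²=25, (36-40)²=16, (2-7)²=25
Sum = 95
MSE = 95/6 = 95/6

95/6


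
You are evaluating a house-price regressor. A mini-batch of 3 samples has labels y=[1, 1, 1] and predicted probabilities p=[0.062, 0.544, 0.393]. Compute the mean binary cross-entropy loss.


L[0] = -ln(0.062) = 2.7806
L[1] = -ln(0.544) = 0.6088
L[2] = -ln(0.393) = 0.9339
mean = (2.7806 + 0.6088 + 0.9339)/3 = 1.4411

1.4411


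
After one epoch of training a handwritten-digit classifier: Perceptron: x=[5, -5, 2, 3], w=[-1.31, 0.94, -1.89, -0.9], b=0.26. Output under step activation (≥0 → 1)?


z = (5)·(-1.31) + (-5)·(0.94) + (2)·(-1.89) + (3)·(-0.9) + 0.26
  = -17.47
step(z) = 0 (z<0)

0


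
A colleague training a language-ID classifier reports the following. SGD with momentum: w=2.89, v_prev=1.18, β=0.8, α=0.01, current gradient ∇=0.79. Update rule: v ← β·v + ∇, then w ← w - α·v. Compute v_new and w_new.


v_new = 0.8·1.18 + 0.79 = 0.944 + 0.79 = 1.734
w_new = 2.89 - 0.01·1.734 = 2.89 - 0.01734 = 2.87266

v_new=1.734, w_new=2.87266


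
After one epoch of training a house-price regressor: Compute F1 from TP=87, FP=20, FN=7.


Precision = 87/107 = 0.8131
Recall = 87/94 = 0.9255
F1 = 2·P·R/(P+R) = 2·TP/(2·TP+FP+FN) = 174/(174+20+7) = 174/201 = 0.8657

0.8657


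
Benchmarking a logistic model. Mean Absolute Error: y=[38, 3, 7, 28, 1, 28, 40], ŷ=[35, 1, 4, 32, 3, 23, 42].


Absolute errors: |38-35|=3, |3-1|=2, |7-4|=3, |28-32|=4, |1-3|=2, |28-23|=5, |40-42|=2
Sum = 21
MAE = 21/7 = 3

3


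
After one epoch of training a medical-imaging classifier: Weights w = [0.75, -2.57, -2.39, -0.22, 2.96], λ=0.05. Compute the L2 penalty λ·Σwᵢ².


‖w‖₂² = (0.75)² + (-2.57)² + (-2.39)² + (-0.22)² + (2.96)²
     = 0.5625 + 6.6049 + 5.7121 + 0.0484 + 8.7616
     = 21.6895
λ·‖w‖₂² = 0.05·21.6895 = 1.084475

1.084475


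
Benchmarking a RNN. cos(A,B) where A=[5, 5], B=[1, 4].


A·B = 5·1 + 5·4 = 25
‖A‖ = √50 = 7.0711, ‖B‖ = √17 = 4.1231
cos = 25/(√50·√17) = 25/√850 = 0.8575

0.8575


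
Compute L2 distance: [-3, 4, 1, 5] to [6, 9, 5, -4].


d = √((-3-6)² + (4-9)² + (1-5)² + (5+ 4)²)
  = √(81 + 25 + 16 + 81)
  = √203 = 14.2478

14.2478


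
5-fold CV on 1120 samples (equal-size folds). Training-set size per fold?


Fold size = 1120/5 = 224
Training per fold = 1120 - 224 = 896

896
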